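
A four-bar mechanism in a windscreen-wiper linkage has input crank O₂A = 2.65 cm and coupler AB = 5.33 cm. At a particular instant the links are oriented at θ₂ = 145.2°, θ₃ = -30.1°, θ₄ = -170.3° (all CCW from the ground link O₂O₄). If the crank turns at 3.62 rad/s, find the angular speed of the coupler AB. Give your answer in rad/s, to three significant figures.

ω₂ = 3.62 rad/s
Differentiating the loop-closure r₂e^{iθ₂}+r₃e^{iθ₃}=r₁+r₄e^{iθ₄} gives r₂ω₂e^{iθ₂}+r₃ω₃e^{iθ₃}=r₄ω₄e^{iθ₄}.
Eliminating the other unknown: ω₃ = r₂ω₂ sin(θ₄−θ₂) / [r₃ sin(θ₃−θ₄)].
Numerator sine = +0.70091; denominator sine = +0.64011.
Result = 0.0265·3.62·(+0.70091) / (0.0533·(+0.64011)) = +1.9708 rad/s; magnitude 1.9708 rad/s.

1.97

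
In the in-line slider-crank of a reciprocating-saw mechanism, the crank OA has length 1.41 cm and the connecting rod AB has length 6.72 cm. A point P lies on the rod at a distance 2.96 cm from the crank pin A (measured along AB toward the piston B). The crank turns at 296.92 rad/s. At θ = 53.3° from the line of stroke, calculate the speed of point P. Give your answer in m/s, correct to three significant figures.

ω = 296.9 rad/s.  Crank-pin speed |V_A| = rω = 4.1866 m/s, perpendicular to OA.
Rod angle: sinφ = −(r/L) sinθ ⇒ φ = -9.685°; ω_rod = −rω cosθ/√(L²−r²sin²θ) = -37.77 rad/s.
V_P = V_A + ω_rod × AP, with AP = 0.0296 m along the rod.
Components: V_Px = −rω sinθ − a·ω_rod·sinφ = -3.5448 m/s;  V_Py = rω cosθ + a·ω_rod·cosφ = +1.3999 m/s.
|V_P| = √(V_Px² + V_Py²) = 3.8112 m/s.

3.81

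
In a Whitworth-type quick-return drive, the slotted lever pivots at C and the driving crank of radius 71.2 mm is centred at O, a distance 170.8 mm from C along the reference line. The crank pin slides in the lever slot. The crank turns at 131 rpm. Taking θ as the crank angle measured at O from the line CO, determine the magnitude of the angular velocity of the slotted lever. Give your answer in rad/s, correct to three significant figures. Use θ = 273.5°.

2.23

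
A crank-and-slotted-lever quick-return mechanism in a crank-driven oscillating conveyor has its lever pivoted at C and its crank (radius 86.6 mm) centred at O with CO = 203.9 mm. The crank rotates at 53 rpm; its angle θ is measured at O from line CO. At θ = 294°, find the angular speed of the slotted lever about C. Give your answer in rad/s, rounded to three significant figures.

1.28

ω = 5.55 rad/s (from 53 rpm).
Crank pin A relative to C: A = (d + r cosθ, r sinθ); lever angle φ = atan2(r sinθ, d + r cosθ).
Differentiating tanφ: φ̇ = rω(d cosθ + r)/(d² + r² + 2dr cosθ).
d² + r² + 2dr cosθ = |CA|² = 0.0634389 m²;  d cosθ + r = +0.16953 m.
|ω_lever| = |0.0866·5.55·+0.16953| / 0.0634389 = 1.2845 rad/s.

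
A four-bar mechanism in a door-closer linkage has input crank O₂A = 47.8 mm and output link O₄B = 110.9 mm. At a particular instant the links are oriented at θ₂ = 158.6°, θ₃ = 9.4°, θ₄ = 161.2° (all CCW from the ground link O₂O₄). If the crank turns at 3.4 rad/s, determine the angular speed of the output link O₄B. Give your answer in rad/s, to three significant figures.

ω₂ = 3.4 rad/s
Differentiating the loop-closure r₂e^{iθ₂}+r₃e^{iθ₃}=r₁+r₄e^{iθ₄} gives r₂ω₂e^{iθ₂}+r₃ω₃e^{iθ₃}=r₄ω₄e^{iθ₄}.
Eliminating the other unknown: ω₄ = r₂ω₂ sin(θ₂−θ₃) / [r₄ sin(θ₄−θ₃)].
Numerator sine = +0.51204; denominator sine = +0.47255.
Result = 0.0478·3.4·(+0.51204) / (0.1109·(+0.47255)) = +1.5879 rad/s; magnitude 1.5879 rad/s.

1.59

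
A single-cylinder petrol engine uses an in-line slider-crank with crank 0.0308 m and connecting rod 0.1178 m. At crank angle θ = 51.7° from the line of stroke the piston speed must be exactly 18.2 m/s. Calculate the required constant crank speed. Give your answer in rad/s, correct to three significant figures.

For an in-line slider-crank, |v_piston| = rω|sinθ|·[1 + r cosθ/√(L² − r² sin²θ)].
With r = 0.0308 m, L = 0.1178 m, θ = 51.7°: the bracketed kinematic factor |dx/dθ| = 0.028173 m.
ω = v/|dx/dθ| = 18.2/0.028173 = 646.01 rad/s.

646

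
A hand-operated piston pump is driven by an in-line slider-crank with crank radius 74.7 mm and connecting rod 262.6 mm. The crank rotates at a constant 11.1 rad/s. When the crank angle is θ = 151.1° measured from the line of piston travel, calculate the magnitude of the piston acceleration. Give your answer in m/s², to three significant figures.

ω = 11.1 rad/s
x(θ) = r cosθ + √(L² − r² sin²θ); with ω constant, a = ω²·d²x/dθ².
d²x/dθ² = −r cosθ − r²(cos2θ)/√u − r⁴ sin²2θ/(4u^{3/2}),  u = L² − r² sin²θ = 0.0676555 m².
Substituting r = 0.0747 m, L = 0.2626 m, θ = 151.1°: d²x/dθ² = +0.053649 m.
a = ω²·d²x/dθ² = (11.1)²·(+0.053649) = +6.61 m/s²;  |a| = 6.61 m/s².

6.61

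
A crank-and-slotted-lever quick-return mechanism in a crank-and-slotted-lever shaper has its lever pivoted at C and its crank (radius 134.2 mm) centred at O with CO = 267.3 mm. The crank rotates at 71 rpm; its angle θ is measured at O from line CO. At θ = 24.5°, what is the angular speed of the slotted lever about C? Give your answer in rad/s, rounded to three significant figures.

2.43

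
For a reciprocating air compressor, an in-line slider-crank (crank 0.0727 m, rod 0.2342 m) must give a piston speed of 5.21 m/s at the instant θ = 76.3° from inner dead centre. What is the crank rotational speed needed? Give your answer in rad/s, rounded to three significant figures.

68.5

For an in-line slider-crank, |v_piston| = rω|sinθ|·[1 + r cosθ/√(L² − r² sin²θ)].
With r = 0.0727 m, L = 0.2342 m, θ = 76.3°: the bracketed kinematic factor |dx/dθ| = 0.076078 m.
ω = v/|dx/dθ| = 5.21/0.076078 = 68.482 rad/s.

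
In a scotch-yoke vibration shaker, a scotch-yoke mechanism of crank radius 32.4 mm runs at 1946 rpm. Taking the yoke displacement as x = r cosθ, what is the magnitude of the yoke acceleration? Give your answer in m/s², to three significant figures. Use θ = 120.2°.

ω = 203.8 rad/s (from 1946 rpm).
x = r cosθ ⇒ ẍ = −rω² cosθ (ω constant).
|a| = rω²|cosθ| = 0.0324·(203.8)²·|cos 120.2°| = 676.82 m/s².

677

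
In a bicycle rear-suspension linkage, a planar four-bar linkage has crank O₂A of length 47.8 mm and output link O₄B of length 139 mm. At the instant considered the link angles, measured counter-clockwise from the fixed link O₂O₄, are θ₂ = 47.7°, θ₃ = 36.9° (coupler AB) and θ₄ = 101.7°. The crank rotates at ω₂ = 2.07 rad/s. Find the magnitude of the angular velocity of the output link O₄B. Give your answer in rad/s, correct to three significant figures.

0.147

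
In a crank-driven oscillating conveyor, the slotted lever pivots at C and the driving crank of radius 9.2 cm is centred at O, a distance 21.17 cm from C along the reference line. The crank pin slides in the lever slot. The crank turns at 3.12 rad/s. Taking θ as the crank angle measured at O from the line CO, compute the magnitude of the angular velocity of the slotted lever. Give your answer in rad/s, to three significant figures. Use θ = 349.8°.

0.941

ω = 3.12 rad/s
Crank pin A relative to C: A = (d + r cosθ, r sinθ); lever angle φ = atan2(r sinθ, d + r cosθ).
Differentiating tanφ: φ̇ = rω(d cosθ + r)/(d² + r² + 2dr cosθ).
d² + r² + 2dr cosθ = |CA|² = 0.0916181 m²;  d cosθ + r = +0.30035 m.
|ω_lever| = |0.092·3.12·+0.30035| / 0.0916181 = 0.94101 rad/s.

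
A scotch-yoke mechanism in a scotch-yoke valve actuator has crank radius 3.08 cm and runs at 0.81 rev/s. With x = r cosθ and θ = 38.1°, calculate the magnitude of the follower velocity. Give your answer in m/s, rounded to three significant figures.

ω = 5.089 rad/s (from 0.81 rev/s).
x = r cosθ ⇒ ẋ = −rω sinθ.
|v| = rω|sinθ| = 0.0308·5.089·|sin 38.1°| = 0.096722 m/s.

0.0967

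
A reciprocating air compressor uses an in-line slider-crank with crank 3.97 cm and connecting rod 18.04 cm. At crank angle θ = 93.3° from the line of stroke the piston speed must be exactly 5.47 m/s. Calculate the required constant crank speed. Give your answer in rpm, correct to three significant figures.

For an in-line slider-crank, |v_piston| = rω|sinθ|·[1 + r cosθ/√(L² − r² sin²θ)].
With r = 0.0397 m, L = 0.1804 m, θ = 93.3°: the bracketed kinematic factor |dx/dθ| = 0.03912 m.
ω = v/|dx/dθ| = 5.47/0.03912 = 139.83 rad/s.
N = 60ω/(2π) = 1335.3 rpm.

1340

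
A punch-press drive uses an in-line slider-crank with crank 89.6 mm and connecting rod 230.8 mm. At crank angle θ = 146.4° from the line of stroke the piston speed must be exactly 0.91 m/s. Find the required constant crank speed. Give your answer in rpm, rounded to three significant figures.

For an in-line slider-crank, |v_piston| = rω|sinθ|·[1 + r cosθ/√(L² − r² sin²θ)].
With r = 0.0896 m, L = 0.2308 m, θ = 146.4°: the bracketed kinematic factor |dx/dθ| = 0.033167 m.
ω = v/|dx/dθ| = 0.91/0.033167 = 27.436 rad/s.
N = 60ω/(2π) = 262 rpm.

262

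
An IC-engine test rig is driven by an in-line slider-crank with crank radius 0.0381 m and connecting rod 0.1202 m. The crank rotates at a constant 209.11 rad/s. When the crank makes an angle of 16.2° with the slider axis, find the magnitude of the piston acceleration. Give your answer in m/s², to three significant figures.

2050

ω = 209.1 rad/s
x(θ) = r cosθ + √(L² − r² sin²θ); with ω constant, a = ω²·d²x/dθ².
d²x/dθ² = −r cosθ − r²(cos2θ)/√u − r⁴ sin²2θ/(4u^{3/2}),  u = L² − r² sin²θ = 0.0143351 m².
Substituting r = 0.0381 m, L = 0.1202 m, θ = 16.2°: d²x/dθ² = -0.046912 m.
a = ω²·d²x/dθ² = (209.1)²·(-0.046912) = -2051.3 m/s²;  |a| = 2051.3 m/s².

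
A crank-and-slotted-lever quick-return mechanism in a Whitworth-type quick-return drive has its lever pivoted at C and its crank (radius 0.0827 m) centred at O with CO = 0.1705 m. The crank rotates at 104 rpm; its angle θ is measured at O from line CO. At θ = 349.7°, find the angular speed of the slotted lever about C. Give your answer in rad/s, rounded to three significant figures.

ω = 10.89 rad/s (from 104 rpm).
Crank pin A relative to C: A = (d + r cosθ, r sinθ); lever angle φ = atan2(r sinθ, d + r cosθ).
Differentiating tanφ: φ̇ = rω(d cosθ + r)/(d² + r² + 2dr cosθ).
d² + r² + 2dr cosθ = |CA|² = 0.0636558 m²;  d cosθ + r = +0.25045 m.
|ω_lever| = |0.0827·10.89·+0.25045| / 0.0636558 = 3.5437 rad/s.

3.54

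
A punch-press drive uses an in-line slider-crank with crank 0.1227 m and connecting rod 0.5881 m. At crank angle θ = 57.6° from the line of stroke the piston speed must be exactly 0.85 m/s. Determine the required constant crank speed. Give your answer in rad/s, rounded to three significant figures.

For an in-line slider-crank, |v_piston| = rω|sinθ|·[1 + r cosθ/√(L² − r² sin²θ)].
With r = 0.1227 m, L = 0.5881 m, θ = 57.6°: the bracketed kinematic factor |dx/dθ| = 0.11536 m.
ω = v/|dx/dθ| = 0.85/0.11536 = 7.3679 rad/s.

7.37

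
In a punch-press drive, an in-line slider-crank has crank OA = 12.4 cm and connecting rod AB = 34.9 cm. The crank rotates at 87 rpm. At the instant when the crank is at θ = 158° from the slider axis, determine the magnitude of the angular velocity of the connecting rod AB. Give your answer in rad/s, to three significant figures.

ω = 9.111 rad/s (converted from 87 rpm).
The rod makes angle φ with the slider axis where L sinφ = r sinθ; differentiating, L cosφ·φ̇ = r ω cosθ.
L cosφ = √(L² − r² sin²θ) = 0.34589 m.
|ω_rod| = r ω |cosθ| / √(L² − r² sin²θ) = 0.124·9.111·0.92718/0.34589 = 3.0282 rad/s.

3.03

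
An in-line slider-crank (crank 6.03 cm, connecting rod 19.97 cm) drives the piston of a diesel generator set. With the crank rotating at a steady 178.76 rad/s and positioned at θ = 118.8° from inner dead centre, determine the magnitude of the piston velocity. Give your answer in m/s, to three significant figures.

8.02

ω = 178.8 rad/s
For an in-line slider-crank, x = r cosθ + √(L² − r² sin²θ), so v = −rω sinθ·[1 + r cosθ/√(L² − r² sin²θ)].
With r = 0.0603 m, L = 0.1997 m, θ = 118.8°: √(L² − r² sin²θ) = 0.19258 m.
v = −0.0603·178.8·0.87631·[1 + 0.0603·-0.48175/0.19258] = -8.0211 m/s.
|v| = 8.0211 m/s.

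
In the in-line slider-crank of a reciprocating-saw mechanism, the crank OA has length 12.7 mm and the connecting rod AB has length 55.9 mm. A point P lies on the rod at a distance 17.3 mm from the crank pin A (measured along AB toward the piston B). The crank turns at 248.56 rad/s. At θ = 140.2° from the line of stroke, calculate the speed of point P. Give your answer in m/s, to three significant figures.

ω = 248.6 rad/s.  Crank-pin speed |V_A| = rω = 3.1567 m/s, perpendicular to OA.
Rod angle: sinφ = −(r/L) sinθ ⇒ φ = -8.362°; ω_rod = −rω cosθ/√(L²−r²sin²θ) = +43.852 rad/s.
V_P = V_A + ω_rod × AP, with AP = 0.0173 m along the rod.
Components: V_Px = −rω sinθ − a·ω_rod·sinφ = -1.9103 m/s;  V_Py = rω cosθ + a·ω_rod·cosφ = -1.6747 m/s.
|V_P| = √(V_Px² + V_Py²) = 2.5404 m/s.

2.54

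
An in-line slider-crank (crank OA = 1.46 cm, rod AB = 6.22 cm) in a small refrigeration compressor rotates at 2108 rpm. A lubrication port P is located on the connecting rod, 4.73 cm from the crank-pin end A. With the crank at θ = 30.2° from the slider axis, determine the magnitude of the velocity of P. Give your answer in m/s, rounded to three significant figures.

ω = 220.7 rad/s.  Crank-pin speed |V_A| = rω = 3.2229 m/s, perpendicular to OA.
Rod angle: sinφ = −(r/L) sinθ ⇒ φ = -6.781°; ω_rod = −rω cosθ/√(L²−r²sin²θ) = -45.099 rad/s.
V_P = V_A + ω_rod × AP, with AP = 0.0473 m along the rod.
Components: V_Px = −rω sinθ − a·ω_rod·sinφ = -1.8731 m/s;  V_Py = rω cosθ + a·ω_rod·cosφ = +0.66727 m/s.
|V_P| = √(V_Px² + V_Py²) = 1.9884 m/s.

1.99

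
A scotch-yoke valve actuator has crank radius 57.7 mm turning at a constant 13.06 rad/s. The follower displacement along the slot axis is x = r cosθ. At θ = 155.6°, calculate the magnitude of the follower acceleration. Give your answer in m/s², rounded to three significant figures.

8.96

ω = 13.06 rad/s
x = r cosθ ⇒ ẍ = −rω² cosθ (ω constant).
|a| = rω²|cosθ| = 0.0577·(13.06)²·|cos 155.6°| = 8.9625 m/s².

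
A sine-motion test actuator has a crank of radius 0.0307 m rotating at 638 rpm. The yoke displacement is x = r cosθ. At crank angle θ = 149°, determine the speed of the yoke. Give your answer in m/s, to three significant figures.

ω = 66.81 rad/s (from 638 rpm).
x = r cosθ ⇒ ẋ = −rω sinθ.
|v| = rω|sinθ| = 0.0307·66.81·|sin 149°| = 1.0564 m/s.

1.06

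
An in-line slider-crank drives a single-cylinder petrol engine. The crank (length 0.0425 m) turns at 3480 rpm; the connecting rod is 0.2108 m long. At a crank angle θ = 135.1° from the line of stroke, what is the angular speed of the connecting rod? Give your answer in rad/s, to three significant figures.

ω = 364.4 rad/s (converted from 3480 rpm).
The rod makes angle φ with the slider axis where L sinφ = r sinθ; differentiating, L cosφ·φ̇ = r ω cosθ.
L cosφ = √(L² − r² sin²θ) = 0.20865 m.
|ω_rod| = r ω |cosθ| / √(L² − r² sin²θ) = 0.0425·364.4·0.70834/0.20865 = 52.579 rad/s.

52.6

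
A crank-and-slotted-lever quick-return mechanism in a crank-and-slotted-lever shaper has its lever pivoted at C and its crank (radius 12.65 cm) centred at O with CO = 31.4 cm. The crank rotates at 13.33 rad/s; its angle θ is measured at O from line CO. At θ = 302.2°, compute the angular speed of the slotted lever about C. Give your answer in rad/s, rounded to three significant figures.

3.16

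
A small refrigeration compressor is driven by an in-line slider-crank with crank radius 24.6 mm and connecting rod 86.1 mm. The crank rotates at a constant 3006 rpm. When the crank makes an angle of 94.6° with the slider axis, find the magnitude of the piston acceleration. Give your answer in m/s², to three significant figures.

912

ω = 2π·3006/60 = 314.8 rad/s
x(θ) = r cosθ + √(L² − r² sin²θ); with ω constant, a = ω²·d²x/dθ².
d²x/dθ² = −r cosθ − r²(cos2θ)/√u − r⁴ sin²2θ/(4u^{3/2}),  u = L² − r² sin²θ = 0.00681194 m².
Substituting r = 0.0246 m, L = 0.0861 m, θ = 94.6°: d²x/dθ² = +0.0092066 m.
a = ω²·d²x/dθ² = (314.8)²·(+0.0092066) = +912.3 m/s²;  |a| = 912.3 m/s².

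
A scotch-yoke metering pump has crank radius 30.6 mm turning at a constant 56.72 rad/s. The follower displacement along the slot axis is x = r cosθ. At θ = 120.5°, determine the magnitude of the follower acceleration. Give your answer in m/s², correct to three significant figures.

50.0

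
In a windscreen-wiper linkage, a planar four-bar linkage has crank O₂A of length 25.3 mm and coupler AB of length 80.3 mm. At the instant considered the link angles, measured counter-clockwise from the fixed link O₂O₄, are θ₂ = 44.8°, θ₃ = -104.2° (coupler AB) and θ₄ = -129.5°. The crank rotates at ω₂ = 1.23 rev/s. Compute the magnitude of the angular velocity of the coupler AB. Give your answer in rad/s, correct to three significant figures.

ω₂ = 7.728 rad/s (from 1.23 rev/s).
Differentiating the loop-closure r₂e^{iθ₂}+r₃e^{iθ₃}=r₁+r₄e^{iθ₄} gives r₂ω₂e^{iθ₂}+r₃ω₃e^{iθ₃}=r₄ω₄e^{iθ₄}.
Eliminating the other unknown: ω₃ = r₂ω₂ sin(θ₄−θ₂) / [r₃ sin(θ₃−θ₄)].
Numerator sine = -0.09932; denominator sine = +0.42736.
Result = 0.0253·7.728·(-0.09932) / (0.0803·(+0.42736)) = -0.56589 rad/s; magnitude 0.56589 rad/s.

0.566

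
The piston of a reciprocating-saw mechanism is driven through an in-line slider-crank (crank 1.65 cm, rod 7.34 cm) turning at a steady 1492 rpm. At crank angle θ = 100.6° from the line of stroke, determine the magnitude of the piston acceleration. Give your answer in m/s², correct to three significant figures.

160

ω = 2π·1492/60 = 156.2 rad/s
x(θ) = r cosθ + √(L² − r² sin²θ); with ω constant, a = ω²·d²x/dθ².
d²x/dθ² = −r cosθ − r²(cos2θ)/√u − r⁴ sin²2θ/(4u^{3/2}),  u = L² − r² sin²θ = 0.00512452 m².
Substituting r = 0.0165 m, L = 0.0734 m, θ = 100.6°: d²x/dθ² = +0.0065743 m.
a = ω²·d²x/dθ² = (156.2)²·(+0.0065743) = +160.49 m/s²;  |a| = 160.49 m/s².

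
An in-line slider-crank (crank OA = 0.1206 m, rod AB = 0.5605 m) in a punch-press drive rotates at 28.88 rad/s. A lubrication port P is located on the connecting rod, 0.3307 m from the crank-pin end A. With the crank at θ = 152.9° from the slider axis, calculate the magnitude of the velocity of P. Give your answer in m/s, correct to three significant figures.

1.90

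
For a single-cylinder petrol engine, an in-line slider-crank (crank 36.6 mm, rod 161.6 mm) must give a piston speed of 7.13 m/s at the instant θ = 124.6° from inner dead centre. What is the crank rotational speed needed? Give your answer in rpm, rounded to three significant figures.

2600

For an in-line slider-crank, |v_piston| = rω|sinθ|·[1 + r cosθ/√(L² − r² sin²θ)].
With r = 0.0366 m, L = 0.1616 m, θ = 124.6°: the bracketed kinematic factor |dx/dθ| = 0.026183 m.
ω = v/|dx/dθ| = 7.13/0.026183 = 272.31 rad/s.
N = 60ω/(2π) = 2600.4 rpm.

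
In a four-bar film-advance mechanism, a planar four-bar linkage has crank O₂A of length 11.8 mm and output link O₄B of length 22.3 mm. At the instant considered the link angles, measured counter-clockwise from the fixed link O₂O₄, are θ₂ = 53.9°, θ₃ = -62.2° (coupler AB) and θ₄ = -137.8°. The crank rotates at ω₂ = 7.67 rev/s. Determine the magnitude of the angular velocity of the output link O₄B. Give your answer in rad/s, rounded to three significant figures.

ω₂ = 48.19 rad/s (from 7.67 rev/s).
Differentiating the loop-closure r₂e^{iθ₂}+r₃e^{iθ₃}=r₁+r₄e^{iθ₄} gives r₂ω₂e^{iθ₂}+r₃ω₃e^{iθ₃}=r₄ω₄e^{iθ₄}.
Eliminating the other unknown: ω₄ = r₂ω₂ sin(θ₂−θ₃) / [r₄ sin(θ₄−θ₃)].
Numerator sine = +0.89803; denominator sine = -0.96858.
Result = 0.0118·48.19·(+0.89803) / (0.0223·(-0.96858)) = -23.643 rad/s; magnitude 23.643 rad/s.

23.6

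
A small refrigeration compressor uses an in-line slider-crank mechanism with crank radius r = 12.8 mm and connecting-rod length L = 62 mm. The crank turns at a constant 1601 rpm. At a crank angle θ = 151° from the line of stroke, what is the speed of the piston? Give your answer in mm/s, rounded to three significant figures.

ω = 2π·1601/60 = 167.7 rad/s
For an in-line slider-crank, x = r cosθ + √(L² − r² sin²θ), so v = −rω sinθ·[1 + r cosθ/√(L² − r² sin²θ)].
With r = 0.0128 m, L = 0.062 m, θ = 151°: √(L² − r² sin²θ) = 0.061689 m.
v = −0.0128·167.7·0.48481·[1 + 0.0128·-0.87462/0.061689] = -0.85159 m/s.
|v| = 0.85159 m/s = 851.59 mm/s.

852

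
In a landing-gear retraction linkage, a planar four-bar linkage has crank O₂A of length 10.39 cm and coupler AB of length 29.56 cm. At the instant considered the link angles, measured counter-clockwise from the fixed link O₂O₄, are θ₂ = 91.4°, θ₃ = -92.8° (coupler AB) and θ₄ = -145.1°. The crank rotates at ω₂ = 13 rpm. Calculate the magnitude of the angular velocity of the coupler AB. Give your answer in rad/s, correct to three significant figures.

0.504

ω₂ = 1.361 rad/s (from 13 rpm).
Differentiating the loop-closure r₂e^{iθ₂}+r₃e^{iθ₃}=r₁+r₄e^{iθ₄} gives r₂ω₂e^{iθ₂}+r₃ω₃e^{iθ₃}=r₄ω₄e^{iθ₄}.
Eliminating the other unknown: ω₃ = r₂ω₂ sin(θ₄−θ₂) / [r₃ sin(θ₃−θ₄)].
Numerator sine = +0.83389; denominator sine = +0.79122.
Result = 0.1039·1.361·(+0.83389) / (0.2956·(+0.79122)) = +0.5043 rad/s; magnitude 0.5043 rad/s.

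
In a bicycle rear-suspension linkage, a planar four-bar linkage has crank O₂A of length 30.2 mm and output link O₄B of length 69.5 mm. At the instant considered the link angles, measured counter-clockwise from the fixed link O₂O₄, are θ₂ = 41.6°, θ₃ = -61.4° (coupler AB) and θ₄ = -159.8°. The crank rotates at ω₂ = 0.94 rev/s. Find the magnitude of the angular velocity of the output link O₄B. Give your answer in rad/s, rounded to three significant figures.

2.53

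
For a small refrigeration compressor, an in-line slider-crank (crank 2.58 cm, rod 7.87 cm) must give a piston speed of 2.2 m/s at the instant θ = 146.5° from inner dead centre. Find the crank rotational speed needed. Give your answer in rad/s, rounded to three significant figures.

214

For an in-line slider-crank, |v_piston| = rω|sinθ|·[1 + r cosθ/√(L² − r² sin²θ)].
With r = 0.0258 m, L = 0.0787 m, θ = 146.5°: the bracketed kinematic factor |dx/dθ| = 0.010282 m.
ω = v/|dx/dθ| = 2.2/0.010282 = 213.97 rad/s.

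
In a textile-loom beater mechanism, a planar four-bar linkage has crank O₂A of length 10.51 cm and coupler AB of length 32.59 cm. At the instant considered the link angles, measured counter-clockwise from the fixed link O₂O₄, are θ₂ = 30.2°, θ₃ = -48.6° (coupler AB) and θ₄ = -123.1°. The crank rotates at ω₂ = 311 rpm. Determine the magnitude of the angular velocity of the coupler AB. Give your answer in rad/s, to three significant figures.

ω₂ = 32.57 rad/s (from 311 rpm).
Differentiating the loop-closure r₂e^{iθ₂}+r₃e^{iθ₃}=r₁+r₄e^{iθ₄} gives r₂ω₂e^{iθ₂}+r₃ω₃e^{iθ₃}=r₄ω₄e^{iθ₄}.
Eliminating the other unknown: ω₃ = r₂ω₂ sin(θ₄−θ₂) / [r₃ sin(θ₃−θ₄)].
Numerator sine = -0.44932; denominator sine = +0.96363.
Result = 0.1051·32.57·(-0.44932) / (0.3259·(+0.96363)) = -4.8972 rad/s; magnitude 4.8972 rad/s.

4.90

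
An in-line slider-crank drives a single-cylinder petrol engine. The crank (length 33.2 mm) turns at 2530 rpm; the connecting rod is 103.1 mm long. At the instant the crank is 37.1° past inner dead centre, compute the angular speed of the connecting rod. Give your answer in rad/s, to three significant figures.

ω = 264.9 rad/s (converted from 2530 rpm).
The rod makes angle φ with the slider axis where L sinφ = r sinθ; differentiating, L cosφ·φ̇ = r ω cosθ.
L cosφ = √(L² − r² sin²θ) = 0.10114 m.
|ω_rod| = r ω |cosθ| / √(L² − r² sin²θ) = 0.0332·264.9·0.79758/0.10114 = 69.368 rad/s.

69.4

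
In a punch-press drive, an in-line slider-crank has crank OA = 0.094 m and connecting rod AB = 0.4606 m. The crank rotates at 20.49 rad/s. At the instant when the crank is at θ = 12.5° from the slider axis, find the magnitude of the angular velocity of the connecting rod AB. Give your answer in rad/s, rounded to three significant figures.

4.09

ω = 20.49 rad/s
The rod makes angle φ with the slider axis where L sinφ = r sinθ; differentiating, L cosφ·φ̇ = r ω cosθ.
L cosφ = √(L² − r² sin²θ) = 0.46015 m.
|ω_rod| = r ω |cosθ| / √(L² − r² sin²θ) = 0.094·20.49·0.97630/0.46015 = 4.0865 rad/s.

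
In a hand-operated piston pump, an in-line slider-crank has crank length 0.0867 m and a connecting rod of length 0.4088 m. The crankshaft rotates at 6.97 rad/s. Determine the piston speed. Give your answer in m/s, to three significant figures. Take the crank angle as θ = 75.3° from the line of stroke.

ω = 6.97 rad/s
For an in-line slider-crank, x = r cosθ + √(L² − r² sin²θ), so v = −rω sinθ·[1 + r cosθ/√(L² − r² sin²θ)].
With r = 0.0867 m, L = 0.4088 m, θ = 75.3°: √(L² − r² sin²θ) = 0.40011 m.
v = −0.0867·6.97·0.96727·[1 + 0.0867·0.25376/0.40011] = -0.61666 m/s.
|v| = 0.61666 m/s.

0.617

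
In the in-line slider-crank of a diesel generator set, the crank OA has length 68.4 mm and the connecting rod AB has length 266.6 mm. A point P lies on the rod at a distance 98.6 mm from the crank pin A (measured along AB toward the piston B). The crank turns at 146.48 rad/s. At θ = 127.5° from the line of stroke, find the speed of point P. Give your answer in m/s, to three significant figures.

8.41

ω = 146.5 rad/s.  Crank-pin speed |V_A| = rω = 10.019 m/s, perpendicular to OA.
Rod angle: sinφ = −(r/L) sinθ ⇒ φ = -11.744°; ω_rod = −rω cosθ/√(L²−r²sin²θ) = +23.367 rad/s.
V_P = V_A + ω_rod × AP, with AP = 0.0986 m along the rod.
Components: V_Px = −rω sinθ − a·ω_rod·sinφ = -7.4798 m/s;  V_Py = rω cosθ + a·ω_rod·cosφ = -3.8435 m/s.
|V_P| = √(V_Px² + V_Py²) = 8.4095 m/s.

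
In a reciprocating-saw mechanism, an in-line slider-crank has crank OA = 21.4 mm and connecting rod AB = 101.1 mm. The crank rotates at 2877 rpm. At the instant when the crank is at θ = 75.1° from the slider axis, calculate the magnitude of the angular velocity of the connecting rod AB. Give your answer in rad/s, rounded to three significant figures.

ω = 301.3 rad/s (converted from 2877 rpm).
The rod makes angle φ with the slider axis where L sinφ = r sinθ; differentiating, L cosφ·φ̇ = r ω cosθ.
L cosφ = √(L² − r² sin²θ) = 0.098962 m.
|ω_rod| = r ω |cosθ| / √(L² − r² sin²θ) = 0.0214·301.3·0.25713/0.098962 = 16.752 rad/s.

16.8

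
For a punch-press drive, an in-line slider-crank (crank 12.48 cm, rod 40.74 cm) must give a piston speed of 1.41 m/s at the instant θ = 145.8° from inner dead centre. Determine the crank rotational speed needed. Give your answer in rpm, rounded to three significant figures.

258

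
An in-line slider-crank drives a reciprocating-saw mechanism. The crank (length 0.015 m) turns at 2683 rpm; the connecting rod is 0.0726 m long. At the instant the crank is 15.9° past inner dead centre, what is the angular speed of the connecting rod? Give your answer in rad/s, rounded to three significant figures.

55.9

ω = 281 rad/s (converted from 2683 rpm).
The rod makes angle φ with the slider axis where L sinφ = r sinθ; differentiating, L cosφ·φ̇ = r ω cosθ.
L cosφ = √(L² − r² sin²θ) = 0.072484 m.
|ω_rod| = r ω |cosθ| / √(L² − r² sin²θ) = 0.015·281·0.96174/0.072484 = 55.919 rad/s.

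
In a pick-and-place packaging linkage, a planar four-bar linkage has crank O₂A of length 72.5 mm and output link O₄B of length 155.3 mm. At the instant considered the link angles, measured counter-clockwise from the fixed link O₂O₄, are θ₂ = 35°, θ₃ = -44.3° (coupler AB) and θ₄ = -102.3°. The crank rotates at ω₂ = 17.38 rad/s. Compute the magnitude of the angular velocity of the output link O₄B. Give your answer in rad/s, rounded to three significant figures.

9.40

ω₂ = 17.38 rad/s
Differentiating the loop-closure r₂e^{iθ₂}+r₃e^{iθ₃}=r₁+r₄e^{iθ₄} gives r₂ω₂e^{iθ₂}+r₃ω₃e^{iθ₃}=r₄ω₄e^{iθ₄}.
Eliminating the other unknown: ω₄ = r₂ω₂ sin(θ₂−θ₃) / [r₄ sin(θ₄−θ₃)].
Numerator sine = +0.98261; denominator sine = -0.84805.
Result = 0.0725·17.38·(+0.98261) / (0.1553·(-0.84805)) = -9.4011 rad/s; magnitude 9.4011 rad/s.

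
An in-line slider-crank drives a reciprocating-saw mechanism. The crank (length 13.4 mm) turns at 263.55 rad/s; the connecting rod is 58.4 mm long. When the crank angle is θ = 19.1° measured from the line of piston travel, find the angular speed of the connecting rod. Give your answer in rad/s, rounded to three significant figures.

57.3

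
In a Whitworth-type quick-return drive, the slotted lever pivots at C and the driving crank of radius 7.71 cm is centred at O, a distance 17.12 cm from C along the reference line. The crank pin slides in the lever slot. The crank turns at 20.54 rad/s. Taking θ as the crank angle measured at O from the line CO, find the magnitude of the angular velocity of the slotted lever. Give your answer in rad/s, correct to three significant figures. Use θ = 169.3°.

15.5

ω = 20.54 rad/s
Crank pin A relative to C: A = (d + r cosθ, r sinθ); lever angle φ = atan2(r sinθ, d + r cosθ).
Differentiating tanφ: φ̇ = rω(d cosθ + r)/(d² + r² + 2dr cosθ).
d² + r² + 2dr cosθ = |CA|² = 0.00931382 m²;  d cosθ + r = -0.091123 m.
|ω_lever| = |0.0771·20.54·-0.091123| / 0.00931382 = 15.494 rad/s.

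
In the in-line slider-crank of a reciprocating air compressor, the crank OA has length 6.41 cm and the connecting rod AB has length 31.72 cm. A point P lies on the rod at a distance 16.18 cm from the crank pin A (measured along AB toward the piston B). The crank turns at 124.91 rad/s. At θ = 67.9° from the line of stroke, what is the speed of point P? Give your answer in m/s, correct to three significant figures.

7.85

ω = 124.9 rad/s.  Crank-pin speed |V_A| = rω = 8.0067 m/s, perpendicular to OA.
Rod angle: sinφ = −(r/L) sinθ ⇒ φ = -10.791°; ω_rod = −rω cosθ/√(L²−r²sin²θ) = -9.6676 rad/s.
V_P = V_A + ω_rod × AP, with AP = 0.1618 m along the rod.
Components: V_Px = −rω sinθ − a·ω_rod·sinφ = -7.7113 m/s;  V_Py = rω cosθ + a·ω_rod·cosφ = +1.4758 m/s.
|V_P| = √(V_Px² + V_Py²) = 7.8513 m/s.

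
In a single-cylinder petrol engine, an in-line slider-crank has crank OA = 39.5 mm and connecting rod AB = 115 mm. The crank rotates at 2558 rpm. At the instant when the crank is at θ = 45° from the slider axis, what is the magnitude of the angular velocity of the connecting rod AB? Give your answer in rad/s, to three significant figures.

ω = 267.9 rad/s (converted from 2558 rpm).
The rod makes angle φ with the slider axis where L sinφ = r sinθ; differentiating, L cosφ·φ̇ = r ω cosθ.
L cosφ = √(L² − r² sin²θ) = 0.11156 m.
|ω_rod| = r ω |cosθ| / √(L² − r² sin²θ) = 0.0395·267.9·0.70711/0.11156 = 67.068 rad/s.

67.1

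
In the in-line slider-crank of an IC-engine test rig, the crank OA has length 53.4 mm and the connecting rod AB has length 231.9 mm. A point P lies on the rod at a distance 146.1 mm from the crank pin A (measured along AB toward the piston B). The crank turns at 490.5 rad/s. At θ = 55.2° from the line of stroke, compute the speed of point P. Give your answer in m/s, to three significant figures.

24.0

ω = 490.5 rad/s.  Crank-pin speed |V_A| = rω = 26.193 m/s, perpendicular to OA.
Rod angle: sinφ = −(r/L) sinθ ⇒ φ = -10.900°; ω_rod = −rω cosθ/√(L²−r²sin²θ) = -65.645 rad/s.
V_P = V_A + ω_rod × AP, with AP = 0.1461 m along the rod.
Components: V_Px = −rω sinθ − a·ω_rod·sinφ = -23.322 m/s;  V_Py = rω cosθ + a·ω_rod·cosφ = +5.5308 m/s.
|V_P| = √(V_Px² + V_Py²) = 23.968 m/s.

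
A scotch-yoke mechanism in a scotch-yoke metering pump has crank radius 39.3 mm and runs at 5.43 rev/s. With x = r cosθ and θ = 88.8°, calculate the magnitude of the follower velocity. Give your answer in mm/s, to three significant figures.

ω = 34.12 rad/s (from 5.43 rev/s).
x = r cosθ ⇒ ẋ = −rω sinθ.
|v| = rω|sinθ| = 0.0393·34.12·|sin 88.8°| = 1.3405 m/s = 1340.5 mm/s.

1340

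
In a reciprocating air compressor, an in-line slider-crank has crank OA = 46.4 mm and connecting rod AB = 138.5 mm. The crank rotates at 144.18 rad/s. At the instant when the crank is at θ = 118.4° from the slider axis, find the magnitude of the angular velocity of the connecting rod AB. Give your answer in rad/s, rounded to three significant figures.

24.0

ω = 144.2 rad/s
The rod makes angle φ with the slider axis where L sinφ = r sinθ; differentiating, L cosφ·φ̇ = r ω cosθ.
L cosφ = √(L² − r² sin²θ) = 0.13235 m.
|ω_rod| = r ω |cosθ| / √(L² − r² sin²θ) = 0.0464·144.2·0.47562/0.13235 = 24.042 rad/s.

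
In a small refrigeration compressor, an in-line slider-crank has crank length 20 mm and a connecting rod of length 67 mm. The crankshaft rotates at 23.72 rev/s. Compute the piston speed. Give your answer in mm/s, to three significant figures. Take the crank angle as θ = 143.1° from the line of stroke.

1360

ω = 2π·23.7 = 149 rad/s
For an in-line slider-crank, x = r cosθ + √(L² − r² sin²θ), so v = −rω sinθ·[1 + r cosθ/√(L² − r² sin²θ)].
With r = 0.02 m, L = 0.067 m, θ = 143.1°: √(L² − r² sin²θ) = 0.065915 m.
v = −0.02·149·0.60042·[1 + 0.02·-0.79968/0.065915] = -1.3554 m/s.
|v| = 1.3554 m/s = 1355.4 mm/s.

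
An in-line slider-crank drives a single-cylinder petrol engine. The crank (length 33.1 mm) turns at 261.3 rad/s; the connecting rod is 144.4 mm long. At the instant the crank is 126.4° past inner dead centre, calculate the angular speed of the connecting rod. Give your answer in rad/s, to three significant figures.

36.2

ω = 261.3 rad/s
The rod makes angle φ with the slider axis where L sinφ = r sinθ; differentiating, L cosφ·φ̇ = r ω cosθ.
L cosφ = √(L² − r² sin²θ) = 0.14192 m.
|ω_rod| = r ω |cosθ| / √(L² − r² sin²θ) = 0.0331·261.3·0.59342/0.14192 = 36.164 rad/s.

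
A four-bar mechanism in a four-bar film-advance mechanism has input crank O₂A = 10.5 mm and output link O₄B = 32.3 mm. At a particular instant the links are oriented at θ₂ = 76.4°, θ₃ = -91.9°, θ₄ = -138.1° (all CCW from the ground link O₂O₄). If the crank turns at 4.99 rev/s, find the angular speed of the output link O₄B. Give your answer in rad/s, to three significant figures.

ω₂ = 31.35 rad/s (from 4.99 rev/s).
Differentiating the loop-closure r₂e^{iθ₂}+r₃e^{iθ₃}=r₁+r₄e^{iθ₄} gives r₂ω₂e^{iθ₂}+r₃ω₃e^{iθ₃}=r₄ω₄e^{iθ₄}.
Eliminating the other unknown: ω₄ = r₂ω₂ sin(θ₂−θ₃) / [r₄ sin(θ₄−θ₃)].
Numerator sine = +0.20279; denominator sine = -0.72176.
Result = 0.0105·31.35·(+0.20279) / (0.0323·(-0.72176)) = -2.8636 rad/s; magnitude 2.8636 rad/s.

2.86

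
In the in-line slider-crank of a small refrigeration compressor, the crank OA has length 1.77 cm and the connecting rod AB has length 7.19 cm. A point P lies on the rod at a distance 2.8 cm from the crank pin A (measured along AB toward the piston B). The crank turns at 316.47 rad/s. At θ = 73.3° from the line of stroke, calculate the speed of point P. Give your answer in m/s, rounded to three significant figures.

5.60

ω = 316.5 rad/s.  Crank-pin speed |V_A| = rω = 5.6015 m/s, perpendicular to OA.
Rod angle: sinφ = −(r/L) sinθ ⇒ φ = -13.638°; ω_rod = −rω cosθ/√(L²−r²sin²θ) = -23.037 rad/s.
V_P = V_A + ω_rod × AP, with AP = 0.028 m along the rod.
Components: V_Px = −rω sinθ − a·ω_rod·sinφ = -5.5174 m/s;  V_Py = rω cosθ + a·ω_rod·cosφ = +0.98281 m/s.
|V_P| = √(V_Px² + V_Py²) = 5.6042 m/s.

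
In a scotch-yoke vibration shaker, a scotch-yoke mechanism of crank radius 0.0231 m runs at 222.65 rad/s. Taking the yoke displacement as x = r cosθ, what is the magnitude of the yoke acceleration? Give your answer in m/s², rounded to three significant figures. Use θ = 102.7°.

ω = 222.7 rad/s
x = r cosθ ⇒ ẍ = −rω² cosθ (ω constant).
|a| = rω²|cosθ| = 0.0231·(222.7)²·|cos 102.7°| = 251.75 m/s².

252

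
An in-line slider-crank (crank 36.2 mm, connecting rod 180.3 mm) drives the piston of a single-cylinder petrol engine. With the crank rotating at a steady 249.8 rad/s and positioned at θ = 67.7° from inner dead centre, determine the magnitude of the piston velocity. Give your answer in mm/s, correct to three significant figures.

ω = 249.8 rad/s
For an in-line slider-crank, x = r cosθ + √(L² − r² sin²θ), so v = −rω sinθ·[1 + r cosθ/√(L² − r² sin²θ)].
With r = 0.0362 m, L = 0.1803 m, θ = 67.7°: √(L² − r² sin²θ) = 0.17716 m.
v = −0.0362·249.8·0.92521·[1 + 0.0362·0.37946/0.17716] = -9.0151 m/s.
|v| = 9.0151 m/s = 9015.1 mm/s.

9020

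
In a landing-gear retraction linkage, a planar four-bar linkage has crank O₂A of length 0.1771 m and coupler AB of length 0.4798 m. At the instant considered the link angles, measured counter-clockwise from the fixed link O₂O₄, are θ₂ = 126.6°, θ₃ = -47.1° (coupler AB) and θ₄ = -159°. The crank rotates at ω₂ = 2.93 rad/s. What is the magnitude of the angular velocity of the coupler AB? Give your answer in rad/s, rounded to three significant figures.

1.12

ω₂ = 2.93 rad/s
Differentiating the loop-closure r₂e^{iθ₂}+r₃e^{iθ₃}=r₁+r₄e^{iθ₄} gives r₂ω₂e^{iθ₂}+r₃ω₃e^{iθ₃}=r₄ω₄e^{iθ₄}.
Eliminating the other unknown: ω₃ = r₂ω₂ sin(θ₄−θ₂) / [r₃ sin(θ₃−θ₄)].
Numerator sine = +0.96316; denominator sine = +0.92784.
Result = 0.1771·2.93·(+0.96316) / (0.4798·(+0.92784)) = +1.1227 rad/s; magnitude 1.1227 rad/s.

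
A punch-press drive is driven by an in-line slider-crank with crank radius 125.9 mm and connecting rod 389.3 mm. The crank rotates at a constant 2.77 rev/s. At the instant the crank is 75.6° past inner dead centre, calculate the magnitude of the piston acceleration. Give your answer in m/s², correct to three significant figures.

ω = 2π·2.77 = 17.4 rad/s
x(θ) = r cosθ + √(L² − r² sin²θ); with ω constant, a = ω²·d²x/dθ².
d²x/dθ² = −r cosθ − r²(cos2θ)/√u − r⁴ sin²2θ/(4u^{3/2}),  u = L² − r² sin²θ = 0.136684 m².
Substituting r = 0.1259 m, L = 0.3893 m, θ = 75.6°: d²x/dθ² = +0.0059721 m.
a = ω²·d²x/dθ² = (17.4)²·(+0.0059721) = +1.809 m/s²;  |a| = 1.809 m/s².

1.81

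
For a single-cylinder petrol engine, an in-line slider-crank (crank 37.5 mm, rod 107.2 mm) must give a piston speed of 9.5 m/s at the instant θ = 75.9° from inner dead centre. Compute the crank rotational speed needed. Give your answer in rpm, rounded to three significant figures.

For an in-line slider-crank, |v_piston| = rω|sinθ|·[1 + r cosθ/√(L² − r² sin²θ)].
With r = 0.0375 m, L = 0.1072 m, θ = 75.9°: the bracketed kinematic factor |dx/dθ| = 0.039665 m.
ω = v/|dx/dθ| = 9.5/0.039665 = 239.51 rad/s.
N = 60ω/(2π) = 2287.1 rpm.

2290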